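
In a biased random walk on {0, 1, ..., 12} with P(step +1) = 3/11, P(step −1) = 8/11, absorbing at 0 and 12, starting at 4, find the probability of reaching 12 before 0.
P(hit 12 before 0) = (1 − (8/3)^4) / (1 − (8/3)^12) = 6561/17115553

Let u_k denote P(reach 12 before 0 | start at k). Boundary: u_0 = 0, u_12 = 1. Recurrence: u_k = 3/11·u_{k+1} + 8/11·u_{k-1} for 1 ≤ k ≤ 11. Try u_k = A + B·r^k with r = q/p = (8/11)/(3/11) = 8/3. Substitution satisfies the recurrence; boundary conditions give:
  u_k = (1 − r^k) / (1 − r^N) = (1 − (8/3)^4) / (1 − (8/3)^12) = 6561/17115553.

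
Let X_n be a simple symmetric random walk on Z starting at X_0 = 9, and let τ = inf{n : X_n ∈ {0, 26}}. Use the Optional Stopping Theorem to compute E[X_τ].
E[X_τ] = 9

X_n is a martingale and τ is a bounded-mean stopping time (indeed τ is finite a.s. with bounded expectation since the walk is in a bounded region). By the OST, E[X_τ] = E[X_0] = 9. Equivalently: E[X_τ] = 26 · P(hit 26 first) + 0 · P(hit 0 first) = 26 · (9/26) = 9.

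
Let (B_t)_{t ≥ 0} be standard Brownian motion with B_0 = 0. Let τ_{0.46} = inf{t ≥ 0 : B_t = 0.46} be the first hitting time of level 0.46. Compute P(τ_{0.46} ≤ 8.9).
P(τ_{0.46} ≤ 8.9) = 2(1 − Φ(0.46/√8.9)) = 2(1 − Φ(0.1542)) ≈ 0.8775

By the reflection principle for standard BM, P(τ_b ≤ t) = 2 · P(B_t ≥ b). Since B_t ~ N(0, t), P(B_t ≥ 0.46) = 1 − Φ(0.46/√t) = 1 − Φ(0.46/√8.9) = 1 − Φ(0.1542) ≈ 0.43873. Doubling: P(τ_{0.46} ≤ 8.9) ≈ 2 · 0.43873 = 0.87746 ≈ 0.8775.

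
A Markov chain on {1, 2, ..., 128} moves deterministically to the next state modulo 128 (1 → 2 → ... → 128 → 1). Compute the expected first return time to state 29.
E[T_29 | X_0 = 29] = 128

The chain cycles deterministically, so starting at state 29 it returns in exactly 128 steps. Equivalently, the stationary distribution is uniform π_j = 1/128 for every state j, so by Kac's formula E[T_29] = 1/π_29 = 128.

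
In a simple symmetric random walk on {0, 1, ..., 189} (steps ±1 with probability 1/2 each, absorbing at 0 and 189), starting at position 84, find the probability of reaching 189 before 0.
P(hit 189 before 0) = 84/189 = 4/9

Let u_k = P(hit 189 before 0 | start at k). Then u_0 = 0, u_189 = 1, and u_k = u_{k-1}/2 + u_{k+1}/2 for 1 ≤ k ≤ 188. This harmonic recurrence is solved by u_k = k/189, giving u_84 = 84/189 = 4/9.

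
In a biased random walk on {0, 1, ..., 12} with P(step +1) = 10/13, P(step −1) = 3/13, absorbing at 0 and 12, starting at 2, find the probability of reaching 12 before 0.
P(hit 12 before 0) = (1 − (3/10)^2) / (1 − (3/10)^12) = 10000000000/10989005149

Let u_k denote P(reach 12 before 0 | start at k). Boundary: u_0 = 0, u_12 = 1. Recurrence: u_k = 10/13·u_{k+1} + 3/13·u_{k-1} for 1 ≤ k ≤ 11. Try u_k = A + B·r^k with r = q/p = (3/13)/(10/13) = 3/10. Substitution satisfies the recurrence; boundary conditions give:
  u_k = (1 − r^k) / (1 − r^N) = (1 − (3/10)^2) / (1 − (3/10)^12) = 10000000000/10989005149.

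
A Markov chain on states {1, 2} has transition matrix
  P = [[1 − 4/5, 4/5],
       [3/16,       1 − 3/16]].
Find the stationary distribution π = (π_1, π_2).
π_1 = 15/79, π_2 = 64/79

Solve πP = π with π_1 + π_2 = 1. From πP = π: π_1 · (1 − 4/5) + π_2 · 3/16 = π_1 ⇒ π_2 · 3/16 = π_1 · 4/5 ⇒ π_2/π_1 = (4/5)/(3/16) = 64/15. Together with π_1 + π_2 = 1:
  π_1 = (3/16)/(4/5 + 3/16) = (3/16)/(79/80) = 15/79,
  π_2 = (4/5)/(4/5 + 3/16) = (4/5)/(79/80) = 64/79.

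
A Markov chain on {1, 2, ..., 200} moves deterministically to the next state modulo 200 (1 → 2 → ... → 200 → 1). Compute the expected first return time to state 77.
E[T_77 | X_0 = 77] = 200

The chain cycles deterministically, so starting at state 77 it returns in exactly 200 steps. Equivalently, the stationary distribution is uniform π_j = 1/200 for every state j, so by Kac's formula E[T_77] = 1/π_77 = 200.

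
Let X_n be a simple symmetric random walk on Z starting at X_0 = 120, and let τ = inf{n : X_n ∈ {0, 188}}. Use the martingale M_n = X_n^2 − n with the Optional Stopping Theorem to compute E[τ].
E[τ] = 8160

M_n = X_n^2 − n is a martingale (since E[X_{n+1}^2 | F_n] = X_n^2 + 1). By OST (τ has finite mean in a bounded region), E[M_τ] = E[M_0] = X_0^2 − 0 = 120^2 = 14400. Also E[M_τ] = E[X_τ^2] − E[τ]. The walk exits at 0 or 188, with P(hit 188 first) = 120/188, so E[X_τ^2] = 188^2 · 120/188 + 0 = 22560. Thus E[τ] = E[X_τ^2] − E[M_τ] = 22560 − 14400 = 8160 = 120(188 − 120) = 8160.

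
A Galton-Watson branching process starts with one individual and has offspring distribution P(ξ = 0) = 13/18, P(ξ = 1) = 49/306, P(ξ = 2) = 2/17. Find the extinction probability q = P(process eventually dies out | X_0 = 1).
q = 1

Mean offspring μ = 0·13/18 + 1·49/306 + 2·2/17 = 121/306 ≤ 1. For μ ≤ 1 with offspring not concentrated at 1, the Galton-Watson process goes extinct almost surely, so q = 1.
(Algebraic check: The pgf is f(s) = 13/18 + 49/306·s + 2/17·s². The extinction probability q is the smallest fixed point of f in [0, 1]. Setting s = f(s):
  2/17·s² + (49/306 − 1)·s + 13/18 = 0
  2/17·s² − (13/18 + 2/17)·s + 13/18 = 0
which factors as (s − 1)·(2/17·s − 13/18) = 0, giving roots s = 1 and s = (13/18)/(2/17) = 221/36. Since 221/36 ≥ 1, the smallest root in [0, 1] is s = 1.)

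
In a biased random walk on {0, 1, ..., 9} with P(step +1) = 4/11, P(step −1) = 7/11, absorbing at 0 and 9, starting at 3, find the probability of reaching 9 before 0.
P(hit 9 before 0) = (1 − (7/4)^3) / (1 − (7/4)^9) = 4096/143697

Let u_k denote P(reach 9 before 0 | start at k). Boundary: u_0 = 0, u_9 = 1. Recurrence: u_k = 4/11·u_{k+1} + 7/11·u_{k-1} for 1 ≤ k ≤ 8. Try u_k = A + B·r^k with r = q/p = (7/11)/(4/11) = 7/4. Substitution satisfies the recurrence; boundary conditions give:
  u_k = (1 − r^k) / (1 − r^N) = (1 − (7/4)^3) / (1 − (7/4)^9) = 4096/143697.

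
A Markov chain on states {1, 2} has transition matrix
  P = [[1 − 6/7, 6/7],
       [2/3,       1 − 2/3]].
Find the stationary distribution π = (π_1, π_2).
π_1 = 7/16, π_2 = 9/16

Solve πP = π with π_1 + π_2 = 1. From πP = π: π_1 · (1 − 6/7) + π_2 · 2/3 = π_1 ⇒ π_2 · 2/3 = π_1 · 6/7 ⇒ π_2/π_1 = (6/7)/(2/3) = 9/7. Together with π_1 + π_2 = 1:
  π_1 = (2/3)/(6/7 + 2/3) = (2/3)/(32/21) = 7/16,
  π_2 = (6/7)/(6/7 + 2/3) = (6/7)/(32/21) = 9/16.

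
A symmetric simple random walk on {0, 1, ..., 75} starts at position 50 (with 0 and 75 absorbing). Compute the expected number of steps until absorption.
E[τ | X_0 = 50] = 1250

Let v_k = E[τ | X_0 = k]. Boundary: v_0 = v_75 = 0. Recurrence: v_k = 1 + (v_{k-1} + v_{k+1})/2 for 1 ≤ k ≤ 74. The particular solution to v_k − (v_{k-1} + v_{k+1})/2 = 1 is v_k = −k^2. Adding homogeneous solution A + B k and matching boundaries gives v_k = k (75 − k). Substituting k = 50: v_50 = 50 · 25 = 1250.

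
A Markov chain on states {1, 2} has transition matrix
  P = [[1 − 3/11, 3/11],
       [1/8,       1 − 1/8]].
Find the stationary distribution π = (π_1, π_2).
π_1 = 11/35, π_2 = 24/35

Solve πP = π with π_1 + π_2 = 1. From πP = π: π_1 · (1 − 3/11) + π_2 · 1/8 = π_1 ⇒ π_2 · 1/8 = π_1 · 3/11 ⇒ π_2/π_1 = (3/11)/(1/8) = 24/11. Together with π_1 + π_2 = 1:
  π_1 = (1/8)/(3/11 + 1/8) = (1/8)/(35/88) = 11/35,
  π_2 = (3/11)/(3/11 + 1/8) = (3/11)/(35/88) = 24/35.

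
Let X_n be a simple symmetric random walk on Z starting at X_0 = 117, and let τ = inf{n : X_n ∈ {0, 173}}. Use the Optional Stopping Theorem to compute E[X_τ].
E[X_τ] = 117

X_n is a martingale and τ is a bounded-mean stopping time (indeed τ is finite a.s. with bounded expectation since the walk is in a bounded region). By the OST, E[X_τ] = E[X_0] = 117. Equivalently: E[X_τ] = 173 · P(hit 173 first) + 0 · P(hit 0 first) = 173 · (117/173) = 117.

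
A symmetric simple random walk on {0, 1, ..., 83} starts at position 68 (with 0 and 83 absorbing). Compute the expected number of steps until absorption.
E[τ | X_0 = 68] = 1020

Let v_k = E[τ | X_0 = k]. Boundary: v_0 = v_83 = 0. Recurrence: v_k = 1 + (v_{k-1} + v_{k+1})/2 for 1 ≤ k ≤ 82. The particular solution to v_k − (v_{k-1} + v_{k+1})/2 = 1 is v_k = −k^2. Adding homogeneous solution A + B k and matching boundaries gives v_k = k (83 − k). Substituting k = 68: v_68 = 68 · 15 = 1020.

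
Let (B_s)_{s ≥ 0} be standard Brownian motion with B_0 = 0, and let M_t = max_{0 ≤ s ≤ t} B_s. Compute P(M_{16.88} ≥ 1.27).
P(M_{16.88} ≥ 1.27) = 2·P(B_{16.88} ≥ 1.27) = 2(1 − Φ(1.27/√16.88)) ≈ 0.7572

By the reflection principle for Brownian motion, P(M_t ≥ a) = 2 · P(B_t ≥ a) for a ≥ 0. Since B_t ~ N(0, t), P(B_t ≥ 1.27) = 1 − Φ(1.27/√t) = 1 − Φ(1.27/√16.88) = 1 − Φ(0.3091). So
  P(M_{16.88} ≥ 1.27) = 2(1 − Φ(0.3091)) ≈ 0.7572.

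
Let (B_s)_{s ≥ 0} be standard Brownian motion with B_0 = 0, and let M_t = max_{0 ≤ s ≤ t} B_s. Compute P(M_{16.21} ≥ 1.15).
P(M_{16.21} ≥ 1.15) = 2·P(B_{16.21} ≥ 1.15) = 2(1 − Φ(1.15/√16.21)) ≈ 0.7752

By the reflection principle for Brownian motion, P(M_t ≥ a) = 2 · P(B_t ≥ a) for a ≥ 0. Since B_t ~ N(0, t), P(B_t ≥ 1.15) = 1 − Φ(1.15/√t) = 1 − Φ(1.15/√16.21) = 1 − Φ(0.2856). So
  P(M_{16.21} ≥ 1.15) = 2(1 − Φ(0.2856)) ≈ 0.7752.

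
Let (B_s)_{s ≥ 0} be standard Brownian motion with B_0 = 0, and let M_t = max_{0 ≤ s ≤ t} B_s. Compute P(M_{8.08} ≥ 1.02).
P(M_{8.08} ≥ 1.02) = 2·P(B_{8.08} ≥ 1.02) = 2(1 − Φ(1.02/√8.08)) ≈ 0.7197

By the reflection principle for Brownian motion, P(M_t ≥ a) = 2 · P(B_t ≥ a) for a ≥ 0. Since B_t ~ N(0, t), P(B_t ≥ 1.02) = 1 − Φ(1.02/√t) = 1 − Φ(1.02/√8.08) = 1 − Φ(0.3588). So
  P(M_{8.08} ≥ 1.02) = 2(1 − Φ(0.3588)) ≈ 0.7197.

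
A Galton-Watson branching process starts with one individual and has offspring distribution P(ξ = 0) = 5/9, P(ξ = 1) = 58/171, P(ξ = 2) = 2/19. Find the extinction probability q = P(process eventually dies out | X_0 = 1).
q = 1

Mean offspring μ = 0·5/9 + 1·58/171 + 2·2/19 = 94/171 ≤ 1. For μ ≤ 1 with offspring not concentrated at 1, the Galton-Watson process goes extinct almost surely, so q = 1.
(Algebraic check: The pgf is f(s) = 5/9 + 58/171·s + 2/19·s². The extinction probability q is the smallest fixed point of f in [0, 1]. Setting s = f(s):
  2/19·s² + (58/171 − 1)·s + 5/9 = 0
  2/19·s² − (5/9 + 2/19)·s + 5/9 = 0
which factors as (s − 1)·(2/19·s − 5/9) = 0, giving roots s = 1 and s = (5/9)/(2/19) = 95/18. Since 95/18 ≥ 1, the smallest root in [0, 1] is s = 1.)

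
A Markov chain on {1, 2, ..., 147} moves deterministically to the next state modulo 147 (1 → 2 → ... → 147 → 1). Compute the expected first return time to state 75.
E[T_75 | X_0 = 75] = 147

The chain cycles deterministically, so starting at state 75 it returns in exactly 147 steps. Equivalently, the stationary distribution is uniform π_j = 1/147 for every state j, so by Kac's formula E[T_75] = 1/π_75 = 147.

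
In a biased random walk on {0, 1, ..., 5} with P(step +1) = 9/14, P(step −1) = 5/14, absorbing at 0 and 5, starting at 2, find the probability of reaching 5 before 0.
P(hit 5 before 0) = (1 − (5/9)^2) / (1 − (5/9)^5) = 10206/13981

Let u_k denote P(reach 5 before 0 | start at k). Boundary: u_0 = 0, u_5 = 1. Recurrence: u_k = 9/14·u_{k+1} + 5/14·u_{k-1} for 1 ≤ k ≤ 4. Try u_k = A + B·r^k with r = q/p = (5/14)/(9/14) = 5/9. Substitution satisfies the recurrence; boundary conditions give:
  u_k = (1 − r^k) / (1 − r^N) = (1 − (5/9)^2) / (1 − (5/9)^5) = 10206/13981.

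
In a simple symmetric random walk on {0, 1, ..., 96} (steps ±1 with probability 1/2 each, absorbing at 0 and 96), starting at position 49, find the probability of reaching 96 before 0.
P(hit 96 before 0) = 49/96

Let u_k = P(hit 96 before 0 | start at k). Then u_0 = 0, u_96 = 1, and u_k = u_{k-1}/2 + u_{k+1}/2 for 1 ≤ k ≤ 95. This harmonic recurrence is solved by u_k = k/96, giving u_49 = 49/96.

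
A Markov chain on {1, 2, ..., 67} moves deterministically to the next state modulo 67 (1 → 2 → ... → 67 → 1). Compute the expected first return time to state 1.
E[T_1 | X_0 = 1] = 67

The chain cycles deterministically, so starting at state 1 it returns in exactly 67 steps. Equivalently, the stationary distribution is uniform π_j = 1/67 for every state j, so by Kac's formula E[T_1] = 1/π_1 = 67.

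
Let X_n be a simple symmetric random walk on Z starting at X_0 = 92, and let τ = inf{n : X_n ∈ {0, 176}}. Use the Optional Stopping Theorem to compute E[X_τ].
E[X_τ] = 92

X_n is a martingale and τ is a bounded-mean stopping time (indeed τ is finite a.s. with bounded expectation since the walk is in a bounded region). By the OST, E[X_τ] = E[X_0] = 92. Equivalently: E[X_τ] = 176 · P(hit 176 first) + 0 · P(hit 0 first) = 176 · (92/176) = 92.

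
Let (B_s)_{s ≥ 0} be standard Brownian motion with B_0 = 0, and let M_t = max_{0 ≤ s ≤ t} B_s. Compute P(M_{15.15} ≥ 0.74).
P(M_{15.15} ≥ 0.74) = 2·P(B_{15.15} ≥ 0.74) = 2(1 − Φ(0.74/√15.15)) ≈ 0.8492

By the reflection principle for Brownian motion, P(M_t ≥ a) = 2 · P(B_t ≥ a) for a ≥ 0. Since B_t ~ N(0, t), P(B_t ≥ 0.74) = 1 − Φ(0.74/√t) = 1 − Φ(0.74/√15.15) = 1 − Φ(0.1901). So
  P(M_{15.15} ≥ 0.74) = 2(1 − Φ(0.1901)) ≈ 0.8492.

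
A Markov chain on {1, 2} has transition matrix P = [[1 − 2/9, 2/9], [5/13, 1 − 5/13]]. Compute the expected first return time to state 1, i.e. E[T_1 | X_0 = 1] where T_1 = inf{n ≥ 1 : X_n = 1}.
E[T_1 | X_0 = 1] = 1/π_1 = 71/45

For an irreducible recurrent Markov chain with stationary distribution π, E[T_i | X_0 = i] = 1/π_i (Kac's formula). Here π_1 = (5/13)/(2/9 + 5/13) = (5/13)/(71/117) = 45/71, so E[T_1 | X_0 = 1] = 1/π_1 = (2/9 + 5/13)/(5/13) = (71/117)/(5/13) = 71/45.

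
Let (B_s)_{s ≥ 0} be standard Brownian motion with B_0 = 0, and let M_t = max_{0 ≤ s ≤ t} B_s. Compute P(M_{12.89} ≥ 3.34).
P(M_{12.89} ≥ 3.34) = 2·P(B_{12.89} ≥ 3.34) = 2(1 − Φ(3.34/√12.89)) ≈ 0.3522

By the reflection principle for Brownian motion, P(M_t ≥ a) = 2 · P(B_t ≥ a) for a ≥ 0. Since B_t ~ N(0, t), P(B_t ≥ 3.34) = 1 − Φ(3.34/√t) = 1 − Φ(3.34/√12.89) = 1 − Φ(0.9303). So
  P(M_{12.89} ≥ 3.34) = 2(1 − Φ(0.9303)) ≈ 0.3522.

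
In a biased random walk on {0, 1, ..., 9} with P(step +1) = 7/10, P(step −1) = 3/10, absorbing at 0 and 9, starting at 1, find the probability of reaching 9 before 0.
P(hit 9 before 0) = (1 − (3/7)^1) / (1 − (3/7)^9) = 5764801/10083481

Let u_k denote P(reach 9 before 0 | start at k). Boundary: u_0 = 0, u_9 = 1. Recurrence: u_k = 7/10·u_{k+1} + 3/10·u_{k-1} for 1 ≤ k ≤ 8. Try u_k = A + B·r^k with r = q/p = (3/10)/(7/10) = 3/7. Substitution satisfies the recurrence; boundary conditions give:
  u_k = (1 − r^k) / (1 − r^N) = (1 − (3/7)^1) / (1 − (3/7)^9) = 5764801/10083481.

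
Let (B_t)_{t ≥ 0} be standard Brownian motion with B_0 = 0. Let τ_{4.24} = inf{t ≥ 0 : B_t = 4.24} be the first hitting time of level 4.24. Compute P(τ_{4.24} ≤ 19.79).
P(τ_{4.24} ≤ 19.79) = 2(1 − Φ(4.24/√19.79)) = 2(1 − Φ(0.9531)) ≈ 0.3405

By the reflection principle for standard BM, P(τ_b ≤ t) = 2 · P(B_t ≥ b). Since B_t ~ N(0, t), P(B_t ≥ 4.24) = 1 − Φ(4.24/√t) = 1 − Φ(4.24/√19.79) = 1 − Φ(0.9531) ≈ 0.17027. Doubling: P(τ_{4.24} ≤ 19.79) ≈ 2 · 0.17027 = 0.34054 ≈ 0.3405.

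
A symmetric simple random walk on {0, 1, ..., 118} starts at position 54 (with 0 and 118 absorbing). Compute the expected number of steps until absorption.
E[τ | X_0 = 54] = 3456

Let v_k = E[τ | X_0 = k]. Boundary: v_0 = v_118 = 0. Recurrence: v_k = 1 + (v_{k-1} + v_{k+1})/2 for 1 ≤ k ≤ 117. The particular solution to v_k − (v_{k-1} + v_{k+1})/2 = 1 is v_k = −k^2. Adding homogeneous solution A + B k and matching boundaries gives v_k = k (118 − k). Substituting k = 54: v_54 = 54 · 64 = 3456.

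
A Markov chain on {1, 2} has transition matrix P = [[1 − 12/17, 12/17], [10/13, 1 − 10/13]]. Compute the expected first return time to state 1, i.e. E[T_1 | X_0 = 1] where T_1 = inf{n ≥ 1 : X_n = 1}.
E[T_1 | X_0 = 1] = 1/π_1 = 163/85

For an irreducible recurrent Markov chain with stationary distribution π, E[T_i | X_0 = i] = 1/π_i (Kac's formula). Here π_1 = (10/13)/(12/17 + 10/13) = (10/13)/(326/221) = 85/163, so E[T_1 | X_0 = 1] = 1/π_1 = (12/17 + 10/13)/(10/13) = (326/221)/(10/13) = 163/85.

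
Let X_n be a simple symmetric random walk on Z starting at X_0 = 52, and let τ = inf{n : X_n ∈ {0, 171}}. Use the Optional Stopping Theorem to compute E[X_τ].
E[X_τ] = 52

X_n is a martingale and τ is a bounded-mean stopping time (indeed τ is finite a.s. with bounded expectation since the walk is in a bounded region). By the OST, E[X_τ] = E[X_0] = 52. Equivalently: E[X_τ] = 171 · P(hit 171 first) + 0 · P(hit 0 first) = 171 · (52/171) = 52.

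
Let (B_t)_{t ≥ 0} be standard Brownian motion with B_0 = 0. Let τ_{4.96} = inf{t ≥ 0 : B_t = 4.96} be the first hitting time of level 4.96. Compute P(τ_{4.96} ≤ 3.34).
P(τ_{4.96} ≤ 3.34) = 2(1 − Φ(4.96/√3.34)) = 2(1 − Φ(2.7140)) ≈ 0.0066

By the reflection principle for standard BM, P(τ_b ≤ t) = 2 · P(B_t ≥ b). Since B_t ~ N(0, t), P(B_t ≥ 4.96) = 1 − Φ(4.96/√t) = 1 − Φ(4.96/√3.34) = 1 − Φ(2.7140) ≈ 0.00332. Doubling: P(τ_{4.96} ≤ 3.34) ≈ 2 · 0.00332 = 0.00664 ≈ 0.0066.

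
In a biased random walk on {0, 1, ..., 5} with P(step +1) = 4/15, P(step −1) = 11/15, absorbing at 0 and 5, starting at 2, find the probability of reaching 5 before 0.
P(hit 5 before 0) = (1 − (11/4)^2) / (1 − (11/4)^5) = 960/22861

Let u_k denote P(reach 5 before 0 | start at k). Boundary: u_0 = 0, u_5 = 1. Recurrence: u_k = 4/15·u_{k+1} + 11/15·u_{k-1} for 1 ≤ k ≤ 4. Try u_k = A + B·r^k with r = q/p = (11/15)/(4/15) = 11/4. Substitution satisfies the recurrence; boundary conditions give:
  u_k = (1 − r^k) / (1 − r^N) = (1 − (11/4)^2) / (1 − (11/4)^5) = 960/22861.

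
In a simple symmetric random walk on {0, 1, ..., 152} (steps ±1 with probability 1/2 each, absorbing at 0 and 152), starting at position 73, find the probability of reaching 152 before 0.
P(hit 152 before 0) = 73/152

Let u_k = P(hit 152 before 0 | start at k). Then u_0 = 0, u_152 = 1, and u_k = u_{k-1}/2 + u_{k+1}/2 for 1 ≤ k ≤ 151. This harmonic recurrence is solved by u_k = k/152, giving u_73 = 73/152.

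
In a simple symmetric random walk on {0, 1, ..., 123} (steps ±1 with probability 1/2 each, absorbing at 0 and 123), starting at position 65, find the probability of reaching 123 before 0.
P(hit 123 before 0) = 65/123

Let u_k = P(hit 123 before 0 | start at k). Then u_0 = 0, u_123 = 1, and u_k = u_{k-1}/2 + u_{k+1}/2 for 1 ≤ k ≤ 122. This harmonic recurrence is solved by u_k = k/123, giving u_65 = 65/123.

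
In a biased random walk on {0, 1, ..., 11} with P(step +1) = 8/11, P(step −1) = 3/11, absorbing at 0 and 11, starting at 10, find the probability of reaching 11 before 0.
P(hit 11 before 0) = (1 − (3/8)^10) / (1 − (3/8)^11) = 1717892440/1717951489

Let u_k denote P(reach 11 before 0 | start at k). Boundary: u_0 = 0, u_11 = 1. Recurrence: u_k = 8/11·u_{k+1} + 3/11·u_{k-1} for 1 ≤ k ≤ 10. Try u_k = A + B·r^k with r = q/p = (3/11)/(8/11) = 3/8. Substitution satisfies the recurrence; boundary conditions give:
  u_k = (1 − r^k) / (1 − r^N) = (1 − (3/8)^10) / (1 − (3/8)^11) = 1717892440/1717951489.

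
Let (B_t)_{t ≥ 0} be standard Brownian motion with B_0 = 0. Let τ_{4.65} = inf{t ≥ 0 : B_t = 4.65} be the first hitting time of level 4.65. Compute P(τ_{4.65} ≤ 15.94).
P(τ_{4.65} ≤ 15.94) = 2(1 − Φ(4.65/√15.94)) = 2(1 − Φ(1.1647)) ≈ 0.2441

By the reflection principle for standard BM, P(τ_b ≤ t) = 2 · P(B_t ≥ b). Since B_t ~ N(0, t), P(B_t ≥ 4.65) = 1 − Φ(4.65/√t) = 1 − Φ(4.65/√15.94) = 1 − Φ(1.1647) ≈ 0.12207. Doubling: P(τ_{4.65} ≤ 15.94) ≈ 2 · 0.12207 = 0.24414 ≈ 0.2441.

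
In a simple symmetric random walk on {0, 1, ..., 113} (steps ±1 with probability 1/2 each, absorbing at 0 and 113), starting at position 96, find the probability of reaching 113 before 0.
P(hit 113 before 0) = 96/113

Let u_k = P(hit 113 before 0 | start at k). Then u_0 = 0, u_113 = 1, and u_k = u_{k-1}/2 + u_{k+1}/2 for 1 ≤ k ≤ 112. This harmonic recurrence is solved by u_k = k/113, giving u_96 = 96/113.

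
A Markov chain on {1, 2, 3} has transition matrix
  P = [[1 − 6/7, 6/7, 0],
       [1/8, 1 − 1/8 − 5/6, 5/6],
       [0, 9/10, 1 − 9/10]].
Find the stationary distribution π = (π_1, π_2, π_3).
π = (63/895, 432/895, 80/179)

This is a birth-death chain on three states, which satisfies detailed balance: π_1 · P_{12} = π_2 · P_{21} and π_2 · P_{23} = π_3 · P_{32}.
From π_1 · 6/7 = π_2 · 1/8: π_2/π_1 = (6/7)/(1/8) = 48/7.
From π_2 · 5/6 = π_3 · 9/10: π_3/π_2 = (5/6)/(9/10) = 25/27.
Take π_1 proportional to 1; then unnormalized π = (1, 48/7, 400/63). Normalize by dividing by the sum 895/63:
  π = (63/895, 432/895, 80/179).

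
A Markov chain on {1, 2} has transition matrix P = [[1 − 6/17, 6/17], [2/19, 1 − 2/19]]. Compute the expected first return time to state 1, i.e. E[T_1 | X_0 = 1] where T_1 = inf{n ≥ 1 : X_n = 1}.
E[T_1 | X_0 = 1] = 1/π_1 = 74/17

For an irreducible recurrent Markov chain with stationary distribution π, E[T_i | X_0 = i] = 1/π_i (Kac's formula). Here π_1 = (2/19)/(6/17 + 2/19) = (2/19)/(148/323) = 17/74, so E[T_1 | X_0 = 1] = 1/π_1 = (6/17 + 2/19)/(2/19) = (148/323)/(2/19) = 74/17.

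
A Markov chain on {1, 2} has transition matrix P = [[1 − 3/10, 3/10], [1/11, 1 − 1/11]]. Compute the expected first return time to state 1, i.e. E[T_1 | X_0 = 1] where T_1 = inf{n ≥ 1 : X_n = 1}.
E[T_1 | X_0 = 1] = 1/π_1 = 43/10

For an irreducible recurrent Markov chain with stationary distribution π, E[T_i | X_0 = i] = 1/π_i (Kac's formula). Here π_1 = (1/11)/(3/10 + 1/11) = (1/11)/(43/110) = 10/43, so E[T_1 | X_0 = 1] = 1/π_1 = (3/10 + 1/11)/(1/11) = (43/110)/(1/11) = 43/10.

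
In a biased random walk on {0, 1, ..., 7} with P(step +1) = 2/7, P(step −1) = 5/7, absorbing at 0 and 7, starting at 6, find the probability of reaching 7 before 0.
P(hit 7 before 0) = (1 − (5/2)^6) / (1 − (5/2)^7) = 10374/25999

Let u_k denote P(reach 7 before 0 | start at k). Boundary: u_0 = 0, u_7 = 1. Recurrence: u_k = 2/7·u_{k+1} + 5/7·u_{k-1} for 1 ≤ k ≤ 6. Try u_k = A + B·r^k with r = q/p = (5/7)/(2/7) = 5/2. Substitution satisfies the recurrence; boundary conditions give:
  u_k = (1 − r^k) / (1 − r^N) = (1 − (5/2)^6) / (1 − (5/2)^7) = 10374/25999.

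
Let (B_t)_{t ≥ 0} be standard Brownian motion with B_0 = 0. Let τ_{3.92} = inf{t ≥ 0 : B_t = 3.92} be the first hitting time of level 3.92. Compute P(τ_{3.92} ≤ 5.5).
P(τ_{3.92} ≤ 5.5) = 2(1 − Φ(3.92/√5.5)) = 2(1 − Φ(1.6715)) ≈ 0.0946

By the reflection principle for standard BM, P(τ_b ≤ t) = 2 · P(B_t ≥ b). Since B_t ~ N(0, t), P(B_t ≥ 3.92) = 1 − Φ(3.92/√t) = 1 − Φ(3.92/√5.5) = 1 − Φ(1.6715) ≈ 0.04731. Doubling: P(τ_{3.92} ≤ 5.5) ≈ 2 · 0.04731 = 0.09462 ≈ 0.0946.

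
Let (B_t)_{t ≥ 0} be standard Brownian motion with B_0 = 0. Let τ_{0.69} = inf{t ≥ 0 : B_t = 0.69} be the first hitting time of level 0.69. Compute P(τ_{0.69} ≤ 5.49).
P(τ_{0.69} ≤ 5.49) = 2(1 − Φ(0.69/√5.49)) = 2(1 − Φ(0.2945)) ≈ 0.7684

By the reflection principle for standard BM, P(τ_b ≤ t) = 2 · P(B_t ≥ b). Since B_t ~ N(0, t), P(B_t ≥ 0.69) = 1 − Φ(0.69/√t) = 1 − Φ(0.69/√5.49) = 1 − Φ(0.2945) ≈ 0.38419. Doubling: P(τ_{0.69} ≤ 5.49) ≈ 2 · 0.38419 = 0.76838 ≈ 0.7684.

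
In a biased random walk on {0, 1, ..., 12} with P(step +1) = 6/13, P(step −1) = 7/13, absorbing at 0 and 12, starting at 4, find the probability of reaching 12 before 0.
P(hit 12 before 0) = (1 − (7/6)^4) / (1 − (7/6)^12) = 1679616/10556113

Let u_k denote P(reach 12 before 0 | start at k). Boundary: u_0 = 0, u_12 = 1. Recurrence: u_k = 6/13·u_{k+1} + 7/13·u_{k-1} for 1 ≤ k ≤ 11. Try u_k = A + B·r^k with r = q/p = (7/13)/(6/13) = 7/6. Substitution satisfies the recurrence; boundary conditions give:
  u_k = (1 − r^k) / (1 − r^N) = (1 − (7/6)^4) / (1 − (7/6)^12) = 1679616/10556113.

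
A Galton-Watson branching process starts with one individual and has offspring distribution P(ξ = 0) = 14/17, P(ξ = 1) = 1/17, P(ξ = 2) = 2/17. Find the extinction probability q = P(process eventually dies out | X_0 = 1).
q = 1

Mean offspring μ = 0·14/17 + 1·1/17 + 2·2/17 = 5/17 ≤ 1. For μ ≤ 1 with offspring not concentrated at 1, the Galton-Watson process goes extinct almost surely, so q = 1.
(Algebraic check: The pgf is f(s) = 14/17 + 1/17·s + 2/17·s². The extinction probability q is the smallest fixed point of f in [0, 1]. Setting s = f(s):
  2/17·s² + (1/17 − 1)·s + 14/17 = 0
  2/17·s² − (14/17 + 2/17)·s + 14/17 = 0
which factors as (s − 1)·(2/17·s − 14/17) = 0, giving roots s = 1 and s = (14/17)/(2/17) = 7. Since 7 ≥ 1, the smallest root in [0, 1] is s = 1.)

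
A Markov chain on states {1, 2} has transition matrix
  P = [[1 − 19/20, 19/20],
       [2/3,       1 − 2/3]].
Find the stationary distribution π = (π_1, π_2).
π_1 = 40/97, π_2 = 57/97

Solve πP = π with π_1 + π_2 = 1. From πP = π: π_1 · (1 − 19/20) + π_2 · 2/3 = π_1 ⇒ π_2 · 2/3 = π_1 · 19/20 ⇒ π_2/π_1 = (19/20)/(2/3) = 57/40. Together with π_1 + π_2 = 1:
  π_1 = (2/3)/(19/20 + 2/3) = (2/3)/(97/60) = 40/97,
  π_2 = (19/20)/(19/20 + 2/3) = (19/20)/(97/60) = 57/97.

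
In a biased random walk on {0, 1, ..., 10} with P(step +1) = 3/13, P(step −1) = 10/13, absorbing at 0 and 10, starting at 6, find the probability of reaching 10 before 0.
P(hit 10 before 0) = (1 − (10/3)^6) / (1 − (10/3)^10) = 889461/109889461

Let u_k denote P(reach 10 before 0 | start at k). Boundary: u_0 = 0, u_10 = 1. Recurrence: u_k = 3/13·u_{k+1} + 10/13·u_{k-1} for 1 ≤ k ≤ 9. Try u_k = A + B·r^k with r = q/p = (10/13)/(3/13) = 10/3. Substitution satisfies the recurrence; boundary conditions give:
  u_k = (1 − r^k) / (1 − r^N) = (1 − (10/3)^6) / (1 − (10/3)^10) = 889461/109889461.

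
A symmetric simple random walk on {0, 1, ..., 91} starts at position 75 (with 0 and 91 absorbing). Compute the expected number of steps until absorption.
E[τ | X_0 = 75] = 1200

Let v_k = E[τ | X_0 = k]. Boundary: v_0 = v_91 = 0. Recurrence: v_k = 1 + (v_{k-1} + v_{k+1})/2 for 1 ≤ k ≤ 90. The particular solution to v_k − (v_{k-1} + v_{k+1})/2 = 1 is v_k = −k^2. Adding homogeneous solution A + B k and matching boundaries gives v_k = k (91 − k). Substituting k = 75: v_75 = 75 · 16 = 1200.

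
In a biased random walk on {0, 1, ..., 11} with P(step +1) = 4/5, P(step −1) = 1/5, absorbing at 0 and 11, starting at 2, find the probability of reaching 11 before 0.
P(hit 11 before 0) = (1 − (1/4)^2) / (1 − (1/4)^11) = 1310720/1398101

Let u_k denote P(reach 11 before 0 | start at k). Boundary: u_0 = 0, u_11 = 1. Recurrence: u_k = 4/5·u_{k+1} + 1/5·u_{k-1} for 1 ≤ k ≤ 10. Try u_k = A + B·r^k with r = q/p = (1/5)/(4/5) = 1/4. Substitution satisfies the recurrence; boundary conditions give:
  u_k = (1 − r^k) / (1 − r^N) = (1 − (1/4)^2) / (1 − (1/4)^11) = 1310720/1398101.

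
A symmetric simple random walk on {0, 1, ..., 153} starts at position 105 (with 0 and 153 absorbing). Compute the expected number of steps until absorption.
E[τ | X_0 = 105] = 5040

Let v_k = E[τ | X_0 = k]. Boundary: v_0 = v_153 = 0. Recurrence: v_k = 1 + (v_{k-1} + v_{k+1})/2 for 1 ≤ k ≤ 152. The particular solution to v_k − (v_{k-1} + v_{k+1})/2 = 1 is v_k = −k^2. Adding homogeneous solution A + B k and matching boundaries gives v_k = k (153 − k). Substituting k = 105: v_105 = 105 · 48 = 5040.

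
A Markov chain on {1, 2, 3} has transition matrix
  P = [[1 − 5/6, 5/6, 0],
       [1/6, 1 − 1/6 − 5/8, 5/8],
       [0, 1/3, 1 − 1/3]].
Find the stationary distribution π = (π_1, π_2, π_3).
π = (8/123, 40/123, 25/41)

This is a birth-death chain on three states, which satisfies detailed balance: π_1 · P_{12} = π_2 · P_{21} and π_2 · P_{23} = π_3 · P_{32}.
From π_1 · 5/6 = π_2 · 1/6: π_2/π_1 = (5/6)/(1/6) = 5.
From π_2 · 5/8 = π_3 · 1/3: π_3/π_2 = (5/8)/(1/3) = 15/8.
Take π_1 proportional to 1; then unnormalized π = (1, 5, 75/8). Normalize by dividing by the sum 123/8:
  π = (8/123, 40/123, 25/41).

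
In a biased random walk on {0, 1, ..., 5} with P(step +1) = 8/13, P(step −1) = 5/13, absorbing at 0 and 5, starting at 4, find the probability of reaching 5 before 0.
P(hit 5 before 0) = (1 − (5/8)^4) / (1 − (5/8)^5) = 9256/9881

Let u_k denote P(reach 5 before 0 | start at k). Boundary: u_0 = 0, u_5 = 1. Recurrence: u_k = 8/13·u_{k+1} + 5/13·u_{k-1} for 1 ≤ k ≤ 4. Try u_k = A + B·r^k with r = q/p = (5/13)/(8/13) = 5/8. Substitution satisfies the recurrence; boundary conditions give:
  u_k = (1 − r^k) / (1 − r^N) = (1 − (5/8)^4) / (1 − (5/8)^5) = 9256/9881.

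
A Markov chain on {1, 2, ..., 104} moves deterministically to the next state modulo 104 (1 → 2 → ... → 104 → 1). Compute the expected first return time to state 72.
E[T_72 | X_0 = 72] = 104

The chain cycles deterministically, so starting at state 72 it returns in exactly 104 steps. Equivalently, the stationary distribution is uniform π_j = 1/104 for every state j, so by Kac's formula E[T_72] = 1/π_72 = 104.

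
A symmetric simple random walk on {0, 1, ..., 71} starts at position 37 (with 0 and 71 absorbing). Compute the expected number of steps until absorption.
E[τ | X_0 = 37] = 1258

Let v_k = E[τ | X_0 = k]. Boundary: v_0 = v_71 = 0. Recurrence: v_k = 1 + (v_{k-1} + v_{k+1})/2 for 1 ≤ k ≤ 70. The particular solution to v_k − (v_{k-1} + v_{k+1})/2 = 1 is v_k = −k^2. Adding homogeneous solution A + B k and matching boundaries gives v_k = k (71 − k). Substituting k = 37: v_37 = 37 · 34 = 1258.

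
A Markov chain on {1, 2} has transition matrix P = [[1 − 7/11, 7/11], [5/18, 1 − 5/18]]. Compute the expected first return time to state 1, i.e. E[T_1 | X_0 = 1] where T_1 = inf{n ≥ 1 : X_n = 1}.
E[T_1 | X_0 = 1] = 1/π_1 = 181/55

For an irreducible recurrent Markov chain with stationary distribution π, E[T_i | X_0 = i] = 1/π_i (Kac's formula). Here π_1 = (5/18)/(7/11 + 5/18) = (5/18)/(181/198) = 55/181, so E[T_1 | X_0 = 1] = 1/π_1 = (7/11 + 5/18)/(5/18) = (181/198)/(5/18) = 181/55.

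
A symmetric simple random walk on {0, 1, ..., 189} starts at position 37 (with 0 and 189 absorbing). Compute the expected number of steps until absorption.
E[τ | X_0 = 37] = 5624

Let v_k = E[τ | X_0 = k]. Boundary: v_0 = v_189 = 0. Recurrence: v_k = 1 + (v_{k-1} + v_{k+1})/2 for 1 ≤ k ≤ 188. The particular solution to v_k − (v_{k-1} + v_{k+1})/2 = 1 is v_k = −k^2. Adding homogeneous solution A + B k and matching boundaries gives v_k = k (189 − k). Substituting k = 37: v_37 = 37 · 152 = 5624.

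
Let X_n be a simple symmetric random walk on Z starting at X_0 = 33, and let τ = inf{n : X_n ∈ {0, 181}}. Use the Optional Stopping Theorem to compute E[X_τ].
E[X_τ] = 33

X_n is a martingale and τ is a bounded-mean stopping time (indeed τ is finite a.s. with bounded expectation since the walk is in a bounded region). By the OST, E[X_τ] = E[X_0] = 33. Equivalently: E[X_τ] = 181 · P(hit 181 first) + 0 · P(hit 0 first) = 181 · (33/181) = 33.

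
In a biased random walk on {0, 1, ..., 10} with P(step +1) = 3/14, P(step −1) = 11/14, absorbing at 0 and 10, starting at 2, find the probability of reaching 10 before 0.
P(hit 10 before 0) = (1 − (11/3)^2) / (1 − (11/3)^10) = 6561/231583621

Let u_k denote P(reach 10 before 0 | start at k). Boundary: u_0 = 0, u_10 = 1. Recurrence: u_k = 3/14·u_{k+1} + 11/14·u_{k-1} for 1 ≤ k ≤ 9. Try u_k = A + B·r^k with r = q/p = (11/14)/(3/14) = 11/3. Substitution satisfies the recurrence; boundary conditions give:
  u_k = (1 − r^k) / (1 − r^N) = (1 − (11/3)^2) / (1 − (11/3)^10) = 6561/231583621.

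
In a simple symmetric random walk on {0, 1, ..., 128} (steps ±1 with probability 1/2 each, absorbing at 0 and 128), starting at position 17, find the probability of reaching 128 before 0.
P(hit 128 before 0) = 17/128

Let u_k = P(hit 128 before 0 | start at k). Then u_0 = 0, u_128 = 1, and u_k = u_{k-1}/2 + u_{k+1}/2 for 1 ≤ k ≤ 127. This harmonic recurrence is solved by u_k = k/128, giving u_17 = 17/128.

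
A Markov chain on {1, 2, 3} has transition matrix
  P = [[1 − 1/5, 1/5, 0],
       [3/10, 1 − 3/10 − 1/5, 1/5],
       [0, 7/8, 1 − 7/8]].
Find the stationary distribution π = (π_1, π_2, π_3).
π = (105/191, 70/191, 16/191)

This is a birth-death chain on three states, which satisfies detailed balance: π_1 · P_{12} = π_2 · P_{21} and π_2 · P_{23} = π_3 · P_{32}.
From π_1 · 1/5 = π_2 · 3/10: π_2/π_1 = (1/5)/(3/10) = 2/3.
From π_2 · 1/5 = π_3 · 7/8: π_3/π_2 = (1/5)/(7/8) = 8/35.
Take π_1 proportional to 1; then unnormalized π = (1, 2/3, 16/105). Normalize by dividing by the sum 191/105:
  π = (105/191, 70/191, 16/191).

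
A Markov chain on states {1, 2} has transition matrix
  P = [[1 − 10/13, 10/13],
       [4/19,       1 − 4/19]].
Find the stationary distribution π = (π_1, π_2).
π_1 = 26/121, π_2 = 95/121

Solve πP = π with π_1 + π_2 = 1. From πP = π: π_1 · (1 − 10/13) + π_2 · 4/19 = π_1 ⇒ π_2 · 4/19 = π_1 · 10/13 ⇒ π_2/π_1 = (10/13)/(4/19) = 95/26. Together with π_1 + π_2 = 1:
  π_1 = (4/19)/(10/13 + 4/19) = (4/19)/(242/247) = 26/121,
  π_2 = (10/13)/(10/13 + 4/19) = (10/13)/(242/247) = 95/121.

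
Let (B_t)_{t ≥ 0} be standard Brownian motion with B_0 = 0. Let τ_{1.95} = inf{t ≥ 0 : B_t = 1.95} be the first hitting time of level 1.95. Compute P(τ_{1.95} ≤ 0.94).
P(τ_{1.95} ≤ 0.94) = 2(1 − Φ(1.95/√0.94)) = 2(1 − Φ(2.0113)) ≈ 0.0443

By the reflection principle for standard BM, P(τ_b ≤ t) = 2 · P(B_t ≥ b). Since B_t ~ N(0, t), P(B_t ≥ 1.95) = 1 − Φ(1.95/√t) = 1 − Φ(1.95/√0.94) = 1 − Φ(2.0113) ≈ 0.02215. Doubling: P(τ_{1.95} ≤ 0.94) ≈ 2 · 0.02215 = 0.04430 ≈ 0.0443.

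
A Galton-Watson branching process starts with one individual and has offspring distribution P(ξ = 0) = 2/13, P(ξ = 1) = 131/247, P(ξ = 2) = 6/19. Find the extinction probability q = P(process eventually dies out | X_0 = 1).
q = 19/39

The pgf is f(s) = 2/13 + 131/247·s + 6/19·s². The extinction probability q is the smallest fixed point of f in [0, 1]. Setting s = f(s):
  6/19·s² + (131/247 − 1)·s + 2/13 = 0
  6/19·s² − (2/13 + 6/19)·s + 2/13 = 0
which factors as (s − 1)·(6/19·s − 2/13) = 0, giving roots s = 1 and s = (2/13)/(6/19) = 19/39.
Mean offspring μ = 131/247 + 2·6/19 = 287/247 > 1 (supercritical), so q < 1. The extinction probability is the smaller root: q = (2/13)/(6/19) = 19/39.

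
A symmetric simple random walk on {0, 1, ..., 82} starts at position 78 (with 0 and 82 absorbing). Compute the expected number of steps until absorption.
E[τ | X_0 = 78] = 312

Let v_k = E[τ | X_0 = k]. Boundary: v_0 = v_82 = 0. Recurrence: v_k = 1 + (v_{k-1} + v_{k+1})/2 for 1 ≤ k ≤ 81. The particular solution to v_k − (v_{k-1} + v_{k+1})/2 = 1 is v_k = −k^2. Adding homogeneous solution A + B k and matching boundaries gives v_k = k (82 − k). Substituting k = 78: v_78 = 78 · 4 = 312.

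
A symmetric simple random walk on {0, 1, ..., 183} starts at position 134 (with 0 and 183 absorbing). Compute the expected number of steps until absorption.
E[τ | X_0 = 134] = 6566

Let v_k = E[τ | X_0 = k]. Boundary: v_0 = v_183 = 0. Recurrence: v_k = 1 + (v_{k-1} + v_{k+1})/2 for 1 ≤ k ≤ 182. The particular solution to v_k − (v_{k-1} + v_{k+1})/2 = 1 is v_k = −k^2. Adding homogeneous solution A + B k and matching boundaries gives v_k = k (183 − k). Substituting k = 134: v_134 = 134 · 49 = 6566.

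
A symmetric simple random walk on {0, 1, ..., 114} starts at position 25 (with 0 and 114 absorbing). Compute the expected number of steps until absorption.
E[τ | X_0 = 25] = 2225

Let v_k = E[τ | X_0 = k]. Boundary: v_0 = v_114 = 0. Recurrence: v_k = 1 + (v_{k-1} + v_{k+1})/2 for 1 ≤ k ≤ 113. The particular solution to v_k − (v_{k-1} + v_{k+1})/2 = 1 is v_k = −k^2. Adding homogeneous solution A + B k and matching boundaries gives v_k = k (114 − k). Substituting k = 25: v_25 = 25 · 89 = 2225.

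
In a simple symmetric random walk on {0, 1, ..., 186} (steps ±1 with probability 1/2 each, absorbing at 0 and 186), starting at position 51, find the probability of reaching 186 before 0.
P(hit 186 before 0) = 51/186 = 17/62

Let u_k = P(hit 186 before 0 | start at k). Then u_0 = 0, u_186 = 1, and u_k = u_{k-1}/2 + u_{k+1}/2 for 1 ≤ k ≤ 185. This harmonic recurrence is solved by u_k = k/186, giving u_51 = 51/186 = 17/62.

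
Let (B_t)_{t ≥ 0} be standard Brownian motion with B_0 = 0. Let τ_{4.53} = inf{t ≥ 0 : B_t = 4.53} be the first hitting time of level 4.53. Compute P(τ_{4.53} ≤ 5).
P(τ_{4.53} ≤ 5) = 2(1 − Φ(4.53/√5)) = 2(1 − Φ(2.0259)) ≈ 0.0428

By the reflection principle for standard BM, P(τ_b ≤ t) = 2 · P(B_t ≥ b). Since B_t ~ N(0, t), P(B_t ≥ 4.53) = 1 − Φ(4.53/√t) = 1 − Φ(4.53/√5) = 1 − Φ(2.0259) ≈ 0.02139. Doubling: P(τ_{4.53} ≤ 5) ≈ 2 · 0.02139 = 0.04278 ≈ 0.0428.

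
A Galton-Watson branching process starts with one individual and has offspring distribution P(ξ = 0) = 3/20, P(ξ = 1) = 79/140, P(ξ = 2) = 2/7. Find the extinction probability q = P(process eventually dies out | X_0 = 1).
q = 21/40

The pgf is f(s) = 3/20 + 79/140·s + 2/7·s². The extinction probability q is the smallest fixed point of f in [0, 1]. Setting s = f(s):
  2/7·s² + (79/140 − 1)·s + 3/20 = 0
  2/7·s² − (3/20 + 2/7)·s + 3/20 = 0
which factors as (s − 1)·(2/7·s − 3/20) = 0, giving roots s = 1 and s = (3/20)/(2/7) = 21/40.
Mean offspring μ = 79/140 + 2·2/7 = 159/140 > 1 (supercritical), so q < 1. The extinction probability is the smaller root: q = (3/20)/(2/7) = 21/40.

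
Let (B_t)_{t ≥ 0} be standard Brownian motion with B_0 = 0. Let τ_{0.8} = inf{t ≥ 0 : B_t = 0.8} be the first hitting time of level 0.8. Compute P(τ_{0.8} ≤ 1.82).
P(τ_{0.8} ≤ 1.82) = 2(1 − Φ(0.8/√1.82)) = 2(1 − Φ(0.5930)) ≈ 0.5532

By the reflection principle for standard BM, P(τ_b ≤ t) = 2 · P(B_t ≥ b). Since B_t ~ N(0, t), P(B_t ≥ 0.8) = 1 − Φ(0.8/√t) = 1 − Φ(0.8/√1.82) = 1 − Φ(0.5930) ≈ 0.27659. Doubling: P(τ_{0.8} ≤ 1.82) ≈ 2 · 0.27659 = 0.55318 ≈ 0.5532.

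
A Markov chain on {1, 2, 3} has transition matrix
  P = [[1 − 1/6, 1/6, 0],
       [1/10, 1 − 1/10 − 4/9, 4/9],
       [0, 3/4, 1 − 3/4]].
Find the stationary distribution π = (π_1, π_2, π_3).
π = (81/296, 135/296, 10/37)

This is a birth-death chain on three states, which satisfies detailed balance: π_1 · P_{12} = π_2 · P_{21} and π_2 · P_{23} = π_3 · P_{32}.
From π_1 · 1/6 = π_2 · 1/10: π_2/π_1 = (1/6)/(1/10) = 5/3.
From π_2 · 4/9 = π_3 · 3/4: π_3/π_2 = (4/9)/(3/4) = 16/27.
Take π_1 proportional to 1; then unnormalized π = (1, 5/3, 80/81). Normalize by dividing by the sum 296/81:
  π = (81/296, 135/296, 10/37).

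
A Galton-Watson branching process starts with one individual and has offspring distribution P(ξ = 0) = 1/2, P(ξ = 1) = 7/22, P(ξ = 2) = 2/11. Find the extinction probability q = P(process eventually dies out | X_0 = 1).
q = 1

Mean offspring μ = 0·1/2 + 1·7/22 + 2·2/11 = 15/22 ≤ 1. For μ ≤ 1 with offspring not concentrated at 1, the Galton-Watson process goes extinct almost surely, so q = 1.
(Algebraic check: The pgf is f(s) = 1/2 + 7/22·s + 2/11·s². The extinction probability q is the smallest fixed point of f in [0, 1]. Setting s = f(s):
  2/11·s² + (7/22 − 1)·s + 1/2 = 0
  2/11·s² − (1/2 + 2/11)·s + 1/2 = 0
which factors as (s − 1)·(2/11·s − 1/2) = 0, giving roots s = 1 and s = (1/2)/(2/11) = 11/4. Since 11/4 ≥ 1, the smallest root in [0, 1] is s = 1.)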